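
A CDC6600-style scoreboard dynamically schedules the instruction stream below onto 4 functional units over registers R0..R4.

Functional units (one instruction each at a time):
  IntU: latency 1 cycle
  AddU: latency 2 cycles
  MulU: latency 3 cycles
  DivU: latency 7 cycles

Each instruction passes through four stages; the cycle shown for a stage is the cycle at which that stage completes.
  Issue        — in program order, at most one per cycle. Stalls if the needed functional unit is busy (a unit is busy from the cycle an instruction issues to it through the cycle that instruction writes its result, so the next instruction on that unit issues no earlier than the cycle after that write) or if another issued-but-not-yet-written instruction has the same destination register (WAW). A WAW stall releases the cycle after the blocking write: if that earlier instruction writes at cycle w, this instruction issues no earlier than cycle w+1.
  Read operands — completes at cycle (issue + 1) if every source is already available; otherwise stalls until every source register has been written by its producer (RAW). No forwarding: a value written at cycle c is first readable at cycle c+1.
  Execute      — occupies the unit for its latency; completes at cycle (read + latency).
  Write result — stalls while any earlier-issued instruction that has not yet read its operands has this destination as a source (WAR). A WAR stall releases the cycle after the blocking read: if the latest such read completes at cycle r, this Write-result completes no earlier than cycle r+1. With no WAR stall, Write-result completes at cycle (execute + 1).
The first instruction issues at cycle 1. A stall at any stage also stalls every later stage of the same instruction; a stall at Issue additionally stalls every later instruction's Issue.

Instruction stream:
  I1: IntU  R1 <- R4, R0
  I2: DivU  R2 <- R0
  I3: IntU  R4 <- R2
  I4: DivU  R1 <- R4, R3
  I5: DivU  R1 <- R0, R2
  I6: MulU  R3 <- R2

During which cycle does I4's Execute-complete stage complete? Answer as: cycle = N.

[I1] 1/2/3/4
[I2] 2/3/10/11
[I3] 5/12/13/14  (struct: IntU busy until I1 writes@4; RAW R2: wait I2 write@11)
[I4] 12/15/22/23  (struct: DivU busy until I2 writes@11; RAW R4: wait I3 write@14)
[I5] 24/25/32/33  (struct: DivU busy until I4 writes@23)
[I6] 25/26/29/30

cycle = 22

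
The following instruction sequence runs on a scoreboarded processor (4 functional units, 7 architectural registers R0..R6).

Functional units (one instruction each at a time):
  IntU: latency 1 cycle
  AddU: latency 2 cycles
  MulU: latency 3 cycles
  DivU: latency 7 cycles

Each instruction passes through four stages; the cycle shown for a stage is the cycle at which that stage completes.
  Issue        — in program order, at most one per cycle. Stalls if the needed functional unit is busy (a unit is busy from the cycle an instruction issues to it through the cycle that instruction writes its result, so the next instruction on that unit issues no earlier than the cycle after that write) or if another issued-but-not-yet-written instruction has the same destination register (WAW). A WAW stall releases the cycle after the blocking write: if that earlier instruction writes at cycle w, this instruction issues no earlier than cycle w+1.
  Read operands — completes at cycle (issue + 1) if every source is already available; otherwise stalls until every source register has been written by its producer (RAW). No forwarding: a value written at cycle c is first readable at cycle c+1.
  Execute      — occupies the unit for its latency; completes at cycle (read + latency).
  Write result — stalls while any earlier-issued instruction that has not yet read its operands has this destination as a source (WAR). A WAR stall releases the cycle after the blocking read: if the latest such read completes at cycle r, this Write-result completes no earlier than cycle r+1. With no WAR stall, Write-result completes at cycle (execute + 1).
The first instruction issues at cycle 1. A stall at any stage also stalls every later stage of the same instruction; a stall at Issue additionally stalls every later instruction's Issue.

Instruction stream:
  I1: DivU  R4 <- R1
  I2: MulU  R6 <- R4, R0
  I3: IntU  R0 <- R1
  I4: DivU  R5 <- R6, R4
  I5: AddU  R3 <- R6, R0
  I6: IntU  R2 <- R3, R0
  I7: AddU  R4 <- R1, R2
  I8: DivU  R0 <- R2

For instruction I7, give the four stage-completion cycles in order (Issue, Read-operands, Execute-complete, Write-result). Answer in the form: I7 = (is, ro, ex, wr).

I7 = (20, 23, 25, 26)

t=1  I1→DivU
t=2  I1 RO · I2→MulU
t=3  I3→IntU
t=4  I3 RO
t=5  I3 EX
t=9  I1 EX
t=10  I1 WR R4
t=11  I2 RO · I4→DivU
t=12  I3 WR R0 · I5→AddU
t=13  I6→IntU
t=14  I2 EX
t=15  I2 WR R6
t=16  I4 RO · I5 RO
t=18  I5 EX
t=19  I5 WR R3
t=20  I6 RO · I7→AddU
t=21  I6 EX
t=22  I6 WR R2
t=23  I4 EX · I7 RO
t=24  I4 WR R5
t=25  I7 EX · I8→DivU
t=26  I7 WR R4 · I8 RO
t=33  I8 EX
t=34  I8 WR R0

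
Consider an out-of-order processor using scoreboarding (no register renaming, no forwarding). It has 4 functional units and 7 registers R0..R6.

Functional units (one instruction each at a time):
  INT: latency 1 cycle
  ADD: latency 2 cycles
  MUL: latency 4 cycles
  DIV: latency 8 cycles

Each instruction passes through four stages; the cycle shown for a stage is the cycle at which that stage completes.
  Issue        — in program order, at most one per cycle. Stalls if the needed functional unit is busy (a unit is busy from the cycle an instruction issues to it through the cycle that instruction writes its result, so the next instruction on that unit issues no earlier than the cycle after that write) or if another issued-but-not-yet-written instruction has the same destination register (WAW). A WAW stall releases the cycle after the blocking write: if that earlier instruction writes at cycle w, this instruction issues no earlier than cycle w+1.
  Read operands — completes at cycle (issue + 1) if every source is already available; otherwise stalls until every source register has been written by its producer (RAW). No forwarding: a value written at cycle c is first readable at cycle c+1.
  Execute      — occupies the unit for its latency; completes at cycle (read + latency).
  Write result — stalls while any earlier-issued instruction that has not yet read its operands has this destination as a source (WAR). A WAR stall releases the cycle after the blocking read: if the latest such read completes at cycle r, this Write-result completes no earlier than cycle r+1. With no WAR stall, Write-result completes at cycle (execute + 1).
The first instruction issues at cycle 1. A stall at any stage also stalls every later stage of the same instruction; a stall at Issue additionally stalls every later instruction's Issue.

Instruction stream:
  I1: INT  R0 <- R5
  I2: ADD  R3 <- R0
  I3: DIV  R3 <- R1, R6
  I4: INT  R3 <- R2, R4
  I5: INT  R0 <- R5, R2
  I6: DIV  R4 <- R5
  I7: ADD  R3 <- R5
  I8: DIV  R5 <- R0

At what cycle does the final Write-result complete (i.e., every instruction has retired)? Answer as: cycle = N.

I1: IS=1 RO=2 EX=3 WR=4
I2: IS=2 RO=5 EX=7 WR=8  [RAW R0: wait I1 write@4]
I3: IS=9 RO=10 EX=18 WR=19  [WAW R3: wait I2 write@8]
I4: IS=20 RO=21 EX=22 WR=23  [WAW R3: wait I3 write@19]
I5: IS=24 RO=25 EX=26 WR=27  [struct: INT busy until I4 writes@23]
I6: IS=25 RO=26 EX=34 WR=35
I7: IS=26 RO=27 EX=29 WR=30
I8: IS=36 RO=37 EX=45 WR=46  [struct: DIV busy until I6 writes@35]

cycle = 46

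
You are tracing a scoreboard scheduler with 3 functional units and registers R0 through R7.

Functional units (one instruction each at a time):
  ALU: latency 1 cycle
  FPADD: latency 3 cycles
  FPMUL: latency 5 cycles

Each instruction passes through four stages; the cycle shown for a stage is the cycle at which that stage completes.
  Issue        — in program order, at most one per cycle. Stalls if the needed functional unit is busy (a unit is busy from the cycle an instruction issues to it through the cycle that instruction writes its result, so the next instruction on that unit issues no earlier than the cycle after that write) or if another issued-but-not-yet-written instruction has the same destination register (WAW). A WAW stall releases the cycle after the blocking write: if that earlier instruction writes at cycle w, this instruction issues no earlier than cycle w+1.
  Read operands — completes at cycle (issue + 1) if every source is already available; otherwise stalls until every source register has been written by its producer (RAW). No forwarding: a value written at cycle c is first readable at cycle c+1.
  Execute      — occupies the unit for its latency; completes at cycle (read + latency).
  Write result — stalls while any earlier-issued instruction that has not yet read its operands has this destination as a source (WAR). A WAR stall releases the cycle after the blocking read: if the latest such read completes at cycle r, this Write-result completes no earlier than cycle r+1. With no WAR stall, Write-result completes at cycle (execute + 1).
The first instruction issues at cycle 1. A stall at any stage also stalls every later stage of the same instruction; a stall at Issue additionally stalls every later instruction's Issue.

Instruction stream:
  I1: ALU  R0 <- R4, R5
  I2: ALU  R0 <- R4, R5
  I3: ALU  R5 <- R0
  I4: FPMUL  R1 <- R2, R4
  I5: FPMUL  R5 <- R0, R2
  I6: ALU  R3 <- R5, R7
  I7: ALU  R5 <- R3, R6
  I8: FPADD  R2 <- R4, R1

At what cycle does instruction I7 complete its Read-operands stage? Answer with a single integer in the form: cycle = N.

I1  is:1  ro:2  ex:3  wr:4
I2  is:5  ro:6  ex:7  wr:8  — struct: ALU busy until I1 writes@4
I3  is:9  ro:10  ex:11  wr:12  — struct: ALU busy until I2 writes@8
I4  is:10  ro:11  ex:16  wr:17
I5  is:18  ro:19  ex:24  wr:25  — struct: FPMUL busy until I4 writes@17
I6  is:19  ro:26  ex:27  wr:28  — RAW R5: wait I5 write@25
I7  is:29  ro:30  ex:31  wr:32  — struct: ALU busy until I6 writes@28
I8  is:30  ro:31  ex:34  wr:35

cycle = 30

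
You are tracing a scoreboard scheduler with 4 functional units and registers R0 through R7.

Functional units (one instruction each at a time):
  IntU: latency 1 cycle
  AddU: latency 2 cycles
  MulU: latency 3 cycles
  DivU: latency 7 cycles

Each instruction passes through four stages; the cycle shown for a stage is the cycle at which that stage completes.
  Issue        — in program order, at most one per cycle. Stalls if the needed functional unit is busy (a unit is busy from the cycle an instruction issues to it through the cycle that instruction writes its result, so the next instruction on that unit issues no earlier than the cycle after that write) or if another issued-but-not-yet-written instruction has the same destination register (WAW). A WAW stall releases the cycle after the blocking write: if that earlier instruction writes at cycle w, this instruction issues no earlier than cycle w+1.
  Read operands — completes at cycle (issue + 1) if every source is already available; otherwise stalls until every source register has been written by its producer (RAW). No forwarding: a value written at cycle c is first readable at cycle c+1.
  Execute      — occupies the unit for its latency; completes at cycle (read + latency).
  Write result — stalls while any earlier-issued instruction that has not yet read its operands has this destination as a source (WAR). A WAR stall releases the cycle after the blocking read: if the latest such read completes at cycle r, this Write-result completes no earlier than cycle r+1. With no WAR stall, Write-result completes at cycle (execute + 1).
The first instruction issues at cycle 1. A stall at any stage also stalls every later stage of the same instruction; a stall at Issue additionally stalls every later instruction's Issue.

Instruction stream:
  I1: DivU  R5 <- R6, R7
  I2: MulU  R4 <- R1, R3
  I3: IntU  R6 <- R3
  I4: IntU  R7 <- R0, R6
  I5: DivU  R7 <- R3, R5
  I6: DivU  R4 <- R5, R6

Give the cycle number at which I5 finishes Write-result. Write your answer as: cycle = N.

cycle = 20

cycle 1: I1→DivU
cycle 2: I1 RO | I2→MulU
cycle 3: I2 RO | I3→IntU
cycle 4: I3 RO
cycle 5: I3 EX
cycle 6: I2 EX | I3 WR R6
cycle 7: I2 WR R4 | I4→IntU
cycle 8: I4 RO
cycle 9: I1 EX | I4 EX
cycle 10: I1 WR R5 | I4 WR R7
cycle 11: I5→DivU
cycle 12: I5 RO
cycle 19: I5 EX
cycle 20: I5 WR R7
cycle 21: I6→DivU
cycle 22: I6 RO
cycle 29: I6 EX
cycle 30: I6 WR R4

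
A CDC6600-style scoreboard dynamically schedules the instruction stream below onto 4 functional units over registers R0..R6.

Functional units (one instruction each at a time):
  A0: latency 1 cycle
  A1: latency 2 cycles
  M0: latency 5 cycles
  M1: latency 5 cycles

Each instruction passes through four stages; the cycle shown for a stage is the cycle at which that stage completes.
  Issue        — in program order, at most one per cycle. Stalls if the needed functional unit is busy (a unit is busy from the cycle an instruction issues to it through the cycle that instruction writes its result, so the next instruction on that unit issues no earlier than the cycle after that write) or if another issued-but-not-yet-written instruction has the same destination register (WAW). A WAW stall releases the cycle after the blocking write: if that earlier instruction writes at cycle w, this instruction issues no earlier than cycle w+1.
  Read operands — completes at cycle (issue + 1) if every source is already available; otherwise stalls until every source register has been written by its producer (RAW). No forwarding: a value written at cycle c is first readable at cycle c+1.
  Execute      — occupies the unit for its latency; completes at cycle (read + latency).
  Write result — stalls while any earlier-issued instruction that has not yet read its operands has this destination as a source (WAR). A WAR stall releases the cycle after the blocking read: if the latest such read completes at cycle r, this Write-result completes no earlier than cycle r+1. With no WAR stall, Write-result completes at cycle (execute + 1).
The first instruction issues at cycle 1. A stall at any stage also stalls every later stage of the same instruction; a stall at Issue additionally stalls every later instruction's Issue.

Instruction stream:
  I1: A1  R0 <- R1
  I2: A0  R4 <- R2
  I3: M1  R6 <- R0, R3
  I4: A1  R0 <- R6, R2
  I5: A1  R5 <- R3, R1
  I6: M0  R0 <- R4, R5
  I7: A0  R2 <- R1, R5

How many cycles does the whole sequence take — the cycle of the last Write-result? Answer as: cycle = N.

  I1 | 1 | 2 | 4 | 5
  I2 | 2 | 3 | 4 | 5
  I3 | 3 | 6 | 11 | 12   RAW R0: wait I1 write@5
  I4 | 6 | 13 | 15 | 16   struct: A1 busy until I1 writes@5 · RAW R6: wait I3 write@12
  I5 | 17 | 18 | 20 | 21   struct: A1 busy until I4 writes@16
  I6 | 18 | 22 | 27 | 28   RAW R5: wait I5 write@21
  I7 | 19 | 22 | 23 | 24   RAW R5: wait I5 write@21

cycle = 28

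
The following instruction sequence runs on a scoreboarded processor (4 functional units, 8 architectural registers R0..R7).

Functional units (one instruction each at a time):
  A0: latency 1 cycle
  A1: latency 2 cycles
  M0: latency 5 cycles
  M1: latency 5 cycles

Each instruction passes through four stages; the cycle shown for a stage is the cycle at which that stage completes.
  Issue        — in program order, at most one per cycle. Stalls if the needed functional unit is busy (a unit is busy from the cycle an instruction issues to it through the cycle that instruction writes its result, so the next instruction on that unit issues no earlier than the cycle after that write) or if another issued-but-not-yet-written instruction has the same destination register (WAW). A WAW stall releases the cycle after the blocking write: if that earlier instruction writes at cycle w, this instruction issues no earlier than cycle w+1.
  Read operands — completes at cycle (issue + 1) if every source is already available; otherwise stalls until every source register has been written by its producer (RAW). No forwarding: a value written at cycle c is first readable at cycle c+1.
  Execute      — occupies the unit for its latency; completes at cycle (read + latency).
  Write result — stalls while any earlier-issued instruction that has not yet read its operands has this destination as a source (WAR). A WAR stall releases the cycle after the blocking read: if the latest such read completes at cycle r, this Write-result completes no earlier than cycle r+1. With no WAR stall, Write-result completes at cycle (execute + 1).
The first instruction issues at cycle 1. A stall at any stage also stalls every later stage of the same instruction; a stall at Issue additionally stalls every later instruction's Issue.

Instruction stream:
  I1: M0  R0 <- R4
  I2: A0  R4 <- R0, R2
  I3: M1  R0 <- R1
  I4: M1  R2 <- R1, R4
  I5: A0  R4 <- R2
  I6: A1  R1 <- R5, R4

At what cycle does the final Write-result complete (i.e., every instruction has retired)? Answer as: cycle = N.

cycle = 31

I1: IS=1 RO=2 EX=7 WR=8
I2: IS=2 RO=9 EX=10 WR=11  [RAW R0: wait I1 write@8]
I3: IS=9 RO=10 EX=15 WR=16  [WAW R0: wait I1 write@8]
I4: IS=17 RO=18 EX=23 WR=24  [struct: M1 busy until I3 writes@16]
I5: IS=18 RO=25 EX=26 WR=27  [RAW R2: wait I4 write@24]
I6: IS=19 RO=28 EX=30 WR=31  [RAW R4: wait I5 write@27]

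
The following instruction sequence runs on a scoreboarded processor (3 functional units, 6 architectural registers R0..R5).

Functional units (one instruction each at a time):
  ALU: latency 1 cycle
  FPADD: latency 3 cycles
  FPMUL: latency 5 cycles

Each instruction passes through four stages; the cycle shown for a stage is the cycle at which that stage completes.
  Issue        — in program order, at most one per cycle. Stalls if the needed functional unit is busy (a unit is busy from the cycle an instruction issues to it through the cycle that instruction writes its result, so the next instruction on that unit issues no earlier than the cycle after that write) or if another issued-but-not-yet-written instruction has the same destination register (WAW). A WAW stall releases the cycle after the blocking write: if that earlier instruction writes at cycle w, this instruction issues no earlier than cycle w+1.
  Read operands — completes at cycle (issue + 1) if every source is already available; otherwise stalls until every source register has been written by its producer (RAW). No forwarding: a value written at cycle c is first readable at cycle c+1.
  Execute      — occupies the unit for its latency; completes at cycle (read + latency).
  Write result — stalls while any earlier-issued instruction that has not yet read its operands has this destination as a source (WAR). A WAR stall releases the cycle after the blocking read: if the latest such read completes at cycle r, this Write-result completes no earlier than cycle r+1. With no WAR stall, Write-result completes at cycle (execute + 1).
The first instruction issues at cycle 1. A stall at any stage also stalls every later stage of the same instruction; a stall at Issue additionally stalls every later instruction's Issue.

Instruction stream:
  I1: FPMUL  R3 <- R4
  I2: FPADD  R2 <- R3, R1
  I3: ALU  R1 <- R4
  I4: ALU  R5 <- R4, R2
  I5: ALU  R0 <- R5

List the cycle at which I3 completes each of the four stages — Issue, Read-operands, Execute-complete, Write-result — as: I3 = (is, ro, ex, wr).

I3 = (3, 4, 5, 10)

[I1] 1/2/7/8
[I2] 2/9/12/13  (RAW R3: wait I1 write@8)
[I3] 3/4/5/10  (WAR R1: wait I2 read@9)
[I4] 11/14/15/16  (struct: ALU busy until I3 writes@10; RAW R2: wait I2 write@13)
[I5] 17/18/19/20  (struct: ALU busy until I4 writes@16)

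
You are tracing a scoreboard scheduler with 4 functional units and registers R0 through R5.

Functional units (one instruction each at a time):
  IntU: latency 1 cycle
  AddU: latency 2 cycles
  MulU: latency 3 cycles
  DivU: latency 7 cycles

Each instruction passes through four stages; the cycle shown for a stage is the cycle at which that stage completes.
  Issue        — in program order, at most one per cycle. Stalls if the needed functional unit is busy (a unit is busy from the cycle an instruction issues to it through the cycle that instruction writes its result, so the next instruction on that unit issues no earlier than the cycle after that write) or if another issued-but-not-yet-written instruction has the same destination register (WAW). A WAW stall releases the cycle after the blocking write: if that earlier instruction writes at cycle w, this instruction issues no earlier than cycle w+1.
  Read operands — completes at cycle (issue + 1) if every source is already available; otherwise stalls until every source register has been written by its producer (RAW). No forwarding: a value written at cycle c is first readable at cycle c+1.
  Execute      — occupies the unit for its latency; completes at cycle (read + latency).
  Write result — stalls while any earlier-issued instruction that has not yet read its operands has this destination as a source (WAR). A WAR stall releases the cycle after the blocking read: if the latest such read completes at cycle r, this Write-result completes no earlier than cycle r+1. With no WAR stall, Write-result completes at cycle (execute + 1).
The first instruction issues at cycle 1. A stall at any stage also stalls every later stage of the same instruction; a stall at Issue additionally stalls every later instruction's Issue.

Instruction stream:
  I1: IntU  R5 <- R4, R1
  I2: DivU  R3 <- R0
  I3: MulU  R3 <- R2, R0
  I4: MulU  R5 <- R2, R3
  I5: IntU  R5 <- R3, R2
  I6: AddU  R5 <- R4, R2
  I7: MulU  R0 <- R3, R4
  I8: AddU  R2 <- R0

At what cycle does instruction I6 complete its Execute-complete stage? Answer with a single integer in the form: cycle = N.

cycle = 31

  I1 | 1 | 2 | 3 | 4
  I2 | 2 | 3 | 10 | 11
  I3 | 12 | 13 | 16 | 17   WAW R3: wait I2 write@11
  I4 | 18 | 19 | 22 | 23   struct: MulU busy until I3 writes@17
  I5 | 24 | 25 | 26 | 27   WAW R5: wait I4 write@23
  I6 | 28 | 29 | 31 | 32   WAW R5: wait I5 write@27
  I7 | 29 | 30 | 33 | 34
  I8 | 33 | 35 | 37 | 38   struct: AddU busy until I6 writes@32 · RAW R0: wait I7 write@34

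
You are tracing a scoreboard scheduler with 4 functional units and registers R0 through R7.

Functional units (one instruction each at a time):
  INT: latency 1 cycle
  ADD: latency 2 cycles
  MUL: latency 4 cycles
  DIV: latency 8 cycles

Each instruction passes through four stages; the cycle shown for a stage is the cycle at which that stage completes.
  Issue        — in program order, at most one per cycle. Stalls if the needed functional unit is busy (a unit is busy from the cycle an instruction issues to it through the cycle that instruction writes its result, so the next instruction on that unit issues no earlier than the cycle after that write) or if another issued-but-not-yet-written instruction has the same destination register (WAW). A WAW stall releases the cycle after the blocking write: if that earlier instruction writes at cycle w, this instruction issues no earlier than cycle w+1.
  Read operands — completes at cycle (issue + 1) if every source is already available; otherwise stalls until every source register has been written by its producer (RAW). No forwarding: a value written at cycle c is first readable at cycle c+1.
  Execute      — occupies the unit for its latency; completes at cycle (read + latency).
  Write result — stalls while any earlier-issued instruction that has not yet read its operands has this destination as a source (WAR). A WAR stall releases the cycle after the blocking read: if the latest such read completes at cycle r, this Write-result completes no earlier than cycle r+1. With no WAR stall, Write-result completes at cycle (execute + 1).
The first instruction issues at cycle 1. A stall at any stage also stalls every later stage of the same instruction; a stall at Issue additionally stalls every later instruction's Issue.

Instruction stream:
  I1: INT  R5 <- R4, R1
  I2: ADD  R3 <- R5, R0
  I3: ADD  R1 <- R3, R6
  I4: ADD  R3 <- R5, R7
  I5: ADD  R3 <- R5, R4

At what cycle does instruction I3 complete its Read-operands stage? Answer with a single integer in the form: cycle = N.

cycle 1: I1→INT
cycle 2: I1 RO; I2→ADD
cycle 3: I1 EX
cycle 4: I1 WR R5
cycle 5: I2 RO
cycle 7: I2 EX
cycle 8: I2 WR R3
cycle 9: I3→ADD
cycle 10: I3 RO
cycle 12: I3 EX
cycle 13: I3 WR R1
cycle 14: I4→ADD
cycle 15: I4 RO
cycle 17: I4 EX
cycle 18: I4 WR R3
cycle 19: I5→ADD
cycle 20: I5 RO
cycle 22: I5 EX
cycle 23: I5 WR R3

cycle = 10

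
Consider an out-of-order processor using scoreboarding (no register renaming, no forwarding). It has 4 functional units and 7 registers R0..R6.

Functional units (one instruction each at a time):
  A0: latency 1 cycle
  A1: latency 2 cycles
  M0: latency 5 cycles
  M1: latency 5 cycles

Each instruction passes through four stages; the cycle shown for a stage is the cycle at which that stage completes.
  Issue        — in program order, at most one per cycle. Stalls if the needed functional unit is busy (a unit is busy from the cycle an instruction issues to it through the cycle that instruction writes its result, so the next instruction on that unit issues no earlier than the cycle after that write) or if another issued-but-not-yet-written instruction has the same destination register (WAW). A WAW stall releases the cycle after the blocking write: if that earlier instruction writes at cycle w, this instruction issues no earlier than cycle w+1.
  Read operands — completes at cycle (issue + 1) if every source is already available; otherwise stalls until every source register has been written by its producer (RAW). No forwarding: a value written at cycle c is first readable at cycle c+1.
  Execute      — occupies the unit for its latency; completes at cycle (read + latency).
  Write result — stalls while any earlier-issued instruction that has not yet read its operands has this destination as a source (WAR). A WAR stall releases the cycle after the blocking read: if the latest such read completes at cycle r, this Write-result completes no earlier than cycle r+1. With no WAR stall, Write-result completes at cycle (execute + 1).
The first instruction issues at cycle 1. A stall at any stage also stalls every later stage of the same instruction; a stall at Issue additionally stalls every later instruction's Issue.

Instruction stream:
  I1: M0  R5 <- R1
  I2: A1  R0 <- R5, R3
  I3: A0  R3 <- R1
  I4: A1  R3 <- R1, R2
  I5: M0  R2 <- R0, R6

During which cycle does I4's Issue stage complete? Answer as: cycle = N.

cycle = 13

cycle 1: I1→M0
cycle 2: I1 RO; I2→A1
cycle 3: I3→A0
cycle 4: I3 RO
cycle 5: I3 EX
cycle 7: I1 EX
cycle 8: I1 WR R5
cycle 9: I2 RO
cycle 10: I3 WR R3
cycle 11: I2 EX
cycle 12: I2 WR R0
cycle 13: I4→A1
cycle 14: I4 RO; I5→M0
cycle 15: I5 RO
cycle 16: I4 EX
cycle 17: I4 WR R3
cycle 20: I5 EX
cycle 21: I5 WR R2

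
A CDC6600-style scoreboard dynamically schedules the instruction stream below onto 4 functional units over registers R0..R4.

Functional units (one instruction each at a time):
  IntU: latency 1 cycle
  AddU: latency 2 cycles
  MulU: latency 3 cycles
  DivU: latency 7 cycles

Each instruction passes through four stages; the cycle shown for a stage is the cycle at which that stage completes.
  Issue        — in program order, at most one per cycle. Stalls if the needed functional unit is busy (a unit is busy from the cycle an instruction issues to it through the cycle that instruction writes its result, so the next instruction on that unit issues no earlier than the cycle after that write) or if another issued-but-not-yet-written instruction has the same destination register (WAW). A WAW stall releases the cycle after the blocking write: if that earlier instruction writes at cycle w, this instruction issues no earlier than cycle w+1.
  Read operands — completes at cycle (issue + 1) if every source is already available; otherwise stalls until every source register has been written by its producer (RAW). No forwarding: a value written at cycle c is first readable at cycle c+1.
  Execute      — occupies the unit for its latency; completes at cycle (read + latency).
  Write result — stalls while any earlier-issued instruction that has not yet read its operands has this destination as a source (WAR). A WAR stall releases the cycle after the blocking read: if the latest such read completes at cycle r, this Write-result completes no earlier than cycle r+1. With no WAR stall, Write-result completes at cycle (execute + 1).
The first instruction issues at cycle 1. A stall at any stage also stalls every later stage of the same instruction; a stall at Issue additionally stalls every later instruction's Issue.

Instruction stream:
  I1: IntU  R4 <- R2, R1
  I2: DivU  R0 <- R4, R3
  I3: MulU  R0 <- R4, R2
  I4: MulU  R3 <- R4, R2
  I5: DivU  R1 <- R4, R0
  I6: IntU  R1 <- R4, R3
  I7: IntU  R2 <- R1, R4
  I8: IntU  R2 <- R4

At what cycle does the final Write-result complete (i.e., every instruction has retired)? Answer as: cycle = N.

cycle = 42

I1  is:1  ro:2  ex:3  wr:4
I2  is:2  ro:5  ex:12  wr:13  — RAW R4: wait I1 write@4
I3  is:14  ro:15  ex:18  wr:19  — WAW R0: wait I2 write@13
I4  is:20  ro:21  ex:24  wr:25  — struct: MulU busy until I3 writes@19
I5  is:21  ro:22  ex:29  wr:30
I6  is:31  ro:32  ex:33  wr:34  — WAW R1: wait I5 write@30
I7  is:35  ro:36  ex:37  wr:38  — struct: IntU busy until I6 writes@34
I8  is:39  ro:40  ex:41  wr:42  — struct: IntU busy until I7 writes@38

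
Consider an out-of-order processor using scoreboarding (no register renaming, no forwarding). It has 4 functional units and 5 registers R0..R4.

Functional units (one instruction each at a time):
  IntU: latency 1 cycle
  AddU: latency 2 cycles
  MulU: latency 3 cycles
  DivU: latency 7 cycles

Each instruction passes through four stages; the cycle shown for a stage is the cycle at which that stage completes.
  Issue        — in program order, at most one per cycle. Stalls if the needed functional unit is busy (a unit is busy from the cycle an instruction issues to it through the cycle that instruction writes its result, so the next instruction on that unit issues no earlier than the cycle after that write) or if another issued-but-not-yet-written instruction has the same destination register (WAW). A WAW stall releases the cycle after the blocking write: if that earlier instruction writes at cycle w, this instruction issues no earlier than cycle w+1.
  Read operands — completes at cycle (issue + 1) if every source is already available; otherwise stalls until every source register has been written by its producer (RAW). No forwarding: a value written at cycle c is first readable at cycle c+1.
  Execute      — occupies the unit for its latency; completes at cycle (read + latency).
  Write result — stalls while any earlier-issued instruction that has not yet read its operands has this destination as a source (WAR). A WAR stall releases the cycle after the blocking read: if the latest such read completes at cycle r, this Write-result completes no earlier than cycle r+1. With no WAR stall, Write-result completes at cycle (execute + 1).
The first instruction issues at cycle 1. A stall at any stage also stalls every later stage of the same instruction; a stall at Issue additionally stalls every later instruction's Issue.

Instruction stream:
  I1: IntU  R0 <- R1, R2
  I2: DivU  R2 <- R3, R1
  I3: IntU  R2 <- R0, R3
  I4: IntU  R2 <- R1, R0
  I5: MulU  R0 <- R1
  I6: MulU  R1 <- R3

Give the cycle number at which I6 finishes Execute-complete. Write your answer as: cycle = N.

[1] I1 dispatched to IntU
[2] I1 operands ready, I2 dispatched to DivU
[3] I1 complete, I2 operands ready
[4] R0←I1
[10] I2 complete
[11] R2←I2
[12] I3 dispatched to IntU
[13] I3 operands ready
[14] I3 complete
[15] R2←I3
[16] I4 dispatched to IntU
[17] I4 operands ready, I5 dispatched to MulU
[18] I4 complete, I5 operands ready
[19] R2←I4
[21] I5 complete
[22] R0←I5
[23] I6 dispatched to MulU
[24] I6 operands ready
[27] I6 complete
[28] R1←I6

cycle = 27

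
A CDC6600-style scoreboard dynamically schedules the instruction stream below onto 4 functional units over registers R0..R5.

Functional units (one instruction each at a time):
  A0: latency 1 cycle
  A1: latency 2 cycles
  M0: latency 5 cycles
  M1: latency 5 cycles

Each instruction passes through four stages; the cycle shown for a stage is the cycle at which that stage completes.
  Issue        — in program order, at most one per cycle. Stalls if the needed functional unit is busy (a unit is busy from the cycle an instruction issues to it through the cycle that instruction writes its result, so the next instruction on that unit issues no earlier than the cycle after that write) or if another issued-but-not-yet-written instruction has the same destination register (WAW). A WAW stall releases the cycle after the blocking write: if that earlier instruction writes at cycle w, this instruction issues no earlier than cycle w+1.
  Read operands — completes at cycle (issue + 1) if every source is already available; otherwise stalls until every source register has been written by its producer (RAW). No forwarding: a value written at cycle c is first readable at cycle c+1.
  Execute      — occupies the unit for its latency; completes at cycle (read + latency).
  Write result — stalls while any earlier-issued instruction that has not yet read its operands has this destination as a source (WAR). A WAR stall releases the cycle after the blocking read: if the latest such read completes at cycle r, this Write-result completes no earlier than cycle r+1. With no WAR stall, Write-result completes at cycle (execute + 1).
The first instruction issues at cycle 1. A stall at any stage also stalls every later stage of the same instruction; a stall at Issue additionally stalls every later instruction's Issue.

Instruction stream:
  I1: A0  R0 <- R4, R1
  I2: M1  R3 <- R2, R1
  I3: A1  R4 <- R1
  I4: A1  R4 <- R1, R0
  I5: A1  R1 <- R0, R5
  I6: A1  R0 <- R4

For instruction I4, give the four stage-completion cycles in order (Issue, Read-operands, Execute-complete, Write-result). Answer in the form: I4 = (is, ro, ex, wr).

c1: I1 issues→A0
c2: I1 reads, I2 issues→M1
c3: I1 exec-done, I2 reads, I3 issues→A1
c4: I1 writes R0, I3 reads
c6: I3 exec-done
c7: I3 writes R4
c8: I2 exec-done, I4 issues→A1
c9: I2 writes R3, I4 reads
c11: I4 exec-done
c12: I4 writes R4
c13: I5 issues→A1
c14: I5 reads
c16: I5 exec-done
c17: I5 writes R1
c18: I6 issues→A1
c19: I6 reads
c21: I6 exec-done
c22: I6 writes R0

I4 = (8, 9, 11, 12)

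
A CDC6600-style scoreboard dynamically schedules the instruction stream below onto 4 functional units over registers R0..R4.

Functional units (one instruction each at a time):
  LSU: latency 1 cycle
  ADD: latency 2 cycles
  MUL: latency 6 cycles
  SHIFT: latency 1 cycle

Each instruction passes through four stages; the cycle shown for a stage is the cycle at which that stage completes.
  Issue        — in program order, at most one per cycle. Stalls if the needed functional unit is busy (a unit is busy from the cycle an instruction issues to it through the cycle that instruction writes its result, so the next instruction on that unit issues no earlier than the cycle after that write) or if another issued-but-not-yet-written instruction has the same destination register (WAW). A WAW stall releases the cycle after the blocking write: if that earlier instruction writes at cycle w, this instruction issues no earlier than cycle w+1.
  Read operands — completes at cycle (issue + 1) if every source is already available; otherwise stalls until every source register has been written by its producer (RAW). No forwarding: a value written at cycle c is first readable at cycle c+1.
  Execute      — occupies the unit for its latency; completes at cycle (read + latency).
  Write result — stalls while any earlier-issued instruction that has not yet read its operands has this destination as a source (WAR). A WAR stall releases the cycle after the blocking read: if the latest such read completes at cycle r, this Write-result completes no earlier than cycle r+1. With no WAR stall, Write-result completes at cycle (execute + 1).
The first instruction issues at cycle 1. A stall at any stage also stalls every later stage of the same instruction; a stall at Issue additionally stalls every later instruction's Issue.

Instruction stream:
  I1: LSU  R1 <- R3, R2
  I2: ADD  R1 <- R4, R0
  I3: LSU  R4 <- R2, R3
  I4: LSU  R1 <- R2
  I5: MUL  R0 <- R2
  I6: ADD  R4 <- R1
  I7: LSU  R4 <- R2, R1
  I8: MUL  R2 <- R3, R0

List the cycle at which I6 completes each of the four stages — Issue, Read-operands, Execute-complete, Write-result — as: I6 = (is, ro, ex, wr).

1) issue 1, read 2, done 3, write 4
2) issue 5, read 6, done 8, write 9  <WAW R1: wait I1 write@4>
3) issue 6, read 7, done 8, write 9
4) issue 10, read 11, done 12, write 13  <struct: LSU busy until I3 writes@9>
5) issue 11, read 12, done 18, write 19
6) issue 12, read 14, done 16, write 17  <RAW R1: wait I4 write@13>
7) issue 18, read 19, done 20, write 21  <WAW R4: wait I6 write@17>
8) issue 20, read 21, done 27, write 28  <struct: MUL busy until I5 writes@19>

I6 = (12, 14, 16, 17)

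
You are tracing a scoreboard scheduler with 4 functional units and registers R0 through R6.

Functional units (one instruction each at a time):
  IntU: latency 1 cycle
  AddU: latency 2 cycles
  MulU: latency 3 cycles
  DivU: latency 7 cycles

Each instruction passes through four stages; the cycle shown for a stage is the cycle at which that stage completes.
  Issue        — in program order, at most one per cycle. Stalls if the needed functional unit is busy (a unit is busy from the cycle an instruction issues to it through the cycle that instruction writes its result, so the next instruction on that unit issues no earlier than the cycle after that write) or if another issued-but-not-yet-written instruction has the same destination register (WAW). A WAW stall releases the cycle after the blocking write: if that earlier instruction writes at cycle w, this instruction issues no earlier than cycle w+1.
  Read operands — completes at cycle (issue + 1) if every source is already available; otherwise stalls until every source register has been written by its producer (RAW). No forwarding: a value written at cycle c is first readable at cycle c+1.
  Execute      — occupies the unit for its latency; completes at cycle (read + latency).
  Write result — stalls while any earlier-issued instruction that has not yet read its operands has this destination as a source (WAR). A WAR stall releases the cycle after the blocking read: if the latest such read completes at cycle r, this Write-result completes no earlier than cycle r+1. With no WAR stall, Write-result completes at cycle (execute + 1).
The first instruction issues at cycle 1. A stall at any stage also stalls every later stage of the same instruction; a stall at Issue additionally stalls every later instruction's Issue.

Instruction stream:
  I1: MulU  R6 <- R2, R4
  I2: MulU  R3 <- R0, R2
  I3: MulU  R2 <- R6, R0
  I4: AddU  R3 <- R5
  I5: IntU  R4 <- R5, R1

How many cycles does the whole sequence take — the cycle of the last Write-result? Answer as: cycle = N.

cycle = 18

t=1  I1 issues→MulU
t=2  I1 reads
t=5  I1 exec-done
t=6  I1 writes R6
t=7  I2 issues→MulU
t=8  I2 reads
t=11  I2 exec-done
t=12  I2 writes R3
t=13  I3 issues→MulU
t=14  I3 reads; I4 issues→AddU
t=15  I4 reads; I5 issues→IntU
t=16  I5 reads
t=17  I3 exec-done; I4 exec-done; I5 exec-done
t=18  I3 writes R2; I4 writes R3; I5 writes R4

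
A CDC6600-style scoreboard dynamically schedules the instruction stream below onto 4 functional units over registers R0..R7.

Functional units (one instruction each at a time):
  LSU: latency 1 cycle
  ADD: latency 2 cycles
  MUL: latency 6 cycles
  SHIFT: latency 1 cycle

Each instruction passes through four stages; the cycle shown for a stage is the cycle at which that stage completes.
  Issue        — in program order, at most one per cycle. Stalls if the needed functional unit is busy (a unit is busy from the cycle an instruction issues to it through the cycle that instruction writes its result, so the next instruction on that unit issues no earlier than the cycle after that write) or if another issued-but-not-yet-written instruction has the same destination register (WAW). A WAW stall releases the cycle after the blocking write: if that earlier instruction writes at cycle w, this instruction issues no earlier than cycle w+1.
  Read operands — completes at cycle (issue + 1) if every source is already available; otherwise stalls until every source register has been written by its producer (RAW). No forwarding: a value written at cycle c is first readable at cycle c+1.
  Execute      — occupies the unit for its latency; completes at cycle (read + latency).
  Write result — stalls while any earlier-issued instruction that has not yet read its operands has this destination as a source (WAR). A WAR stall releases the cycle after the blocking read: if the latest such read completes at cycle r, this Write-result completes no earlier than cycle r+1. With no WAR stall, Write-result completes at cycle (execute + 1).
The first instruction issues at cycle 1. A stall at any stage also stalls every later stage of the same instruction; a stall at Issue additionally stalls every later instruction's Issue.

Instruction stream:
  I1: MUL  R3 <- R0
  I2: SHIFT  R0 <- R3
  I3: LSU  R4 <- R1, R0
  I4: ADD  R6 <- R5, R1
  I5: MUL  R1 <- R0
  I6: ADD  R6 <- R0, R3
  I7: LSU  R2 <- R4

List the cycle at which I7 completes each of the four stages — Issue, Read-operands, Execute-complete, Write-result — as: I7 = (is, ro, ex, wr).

I7 = (16, 17, 18, 19)

I1: IS=1 RO=2 EX=8 WR=9
I2: IS=2 RO=10 EX=11 WR=12  [RAW R3: wait I1 write@9]
I3: IS=3 RO=13 EX=14 WR=15  [RAW R0: wait I2 write@12]
I4: IS=4 RO=5 EX=7 WR=8
I5: IS=10 RO=13 EX=19 WR=20  [struct: MUL busy until I1 writes@9; RAW R0: wait I2 write@12]
I6: IS=11 RO=13 EX=15 WR=16  [RAW R0: wait I2 write@12]
I7: IS=16 RO=17 EX=18 WR=19  [struct: LSU busy until I3 writes@15]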